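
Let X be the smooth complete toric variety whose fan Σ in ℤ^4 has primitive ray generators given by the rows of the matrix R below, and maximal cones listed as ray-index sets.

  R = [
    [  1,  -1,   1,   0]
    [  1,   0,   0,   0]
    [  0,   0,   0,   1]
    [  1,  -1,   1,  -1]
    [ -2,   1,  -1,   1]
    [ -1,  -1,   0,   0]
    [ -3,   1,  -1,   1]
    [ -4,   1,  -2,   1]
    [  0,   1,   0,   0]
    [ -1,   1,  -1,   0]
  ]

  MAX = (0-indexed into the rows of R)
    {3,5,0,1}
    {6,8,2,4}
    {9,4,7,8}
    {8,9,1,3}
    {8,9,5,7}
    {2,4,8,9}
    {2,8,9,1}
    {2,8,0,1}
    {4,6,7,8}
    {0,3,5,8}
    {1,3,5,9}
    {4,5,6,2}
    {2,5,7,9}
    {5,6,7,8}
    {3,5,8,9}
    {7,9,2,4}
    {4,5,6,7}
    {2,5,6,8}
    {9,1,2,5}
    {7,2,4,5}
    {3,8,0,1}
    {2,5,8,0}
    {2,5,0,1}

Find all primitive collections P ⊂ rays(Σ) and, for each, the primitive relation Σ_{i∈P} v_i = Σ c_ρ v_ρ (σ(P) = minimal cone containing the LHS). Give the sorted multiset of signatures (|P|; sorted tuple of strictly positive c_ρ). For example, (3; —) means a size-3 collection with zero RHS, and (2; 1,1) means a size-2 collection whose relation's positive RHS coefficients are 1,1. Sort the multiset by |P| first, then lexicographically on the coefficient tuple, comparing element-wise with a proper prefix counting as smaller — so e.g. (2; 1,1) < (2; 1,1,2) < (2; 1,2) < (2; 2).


Minimal non-faces — 18 found among 10 rays, 23 max cones:

  P={0,9}:  v_{0} + v_{9} = 0 — sig = (2; —)
  P={1,6}:  v_{1} + v_{6} = v_{4} — sig = (2; 1)
  P={2,3}:  v_{2} + v_{3} = v_{0} — sig = (2; 1)
  P={0,7}:  v_{0} + v_{7} = v_{4} + v_{5} — sig = (2; 1,1)
  P={1,4}:  v_{1} + v_{4} = v_{2} + v_{9} — sig = (2; 1,1)
  P={3,4}:  v_{3} + v_{4} = v_{5} + v_{8} — sig = (2; 1,1)
  P={6,9}:  v_{6} + v_{9} = v_{7} + v_{8} — sig = (2; 1,1)
  P={0,4}:  v_{0} + v_{4} = v_{2} + v_{5} + v_{8} — sig = (2; 1,1,1)
  P={1,7}:  v_{1} + v_{7} = v_{2} + v_{5} + 2·v_{9} — sig = (2; 1,1,2)
  P={3,7}:  v_{3} + v_{7} = 2·v_{5} + v_{8} + v_{9} — sig = (2; 1,1,2)
  P={0,6}:  v_{0} + v_{6} = v_{2} + 2·v_{5} + 2·v_{8} — sig = (2; 1,2,2)
  P={3,6}:  v_{3} + v_{6} = 2·v_{5} + 2·v_{8} — sig = (2; 2,2)
  P={1,5,8}:  v_{1} + v_{5} + v_{8} = 0 — sig = (3; —)
  P={4,5,8}:  v_{4} + v_{5} + v_{8} = v_{6} — sig = (3; 1)
  P={4,5,9}:  v_{4} + v_{5} + v_{9} = v_{7} — sig = (3; 1)
  P={2,6,7}:  v_{2} + v_{6} + v_{7} = 3·v_{4} + v_{5} — sig = (3; 1,3)
  P={2,7,8}:  v_{2} + v_{7} + v_{8} = 2·v_{4} — sig = (3; 2)
  P={2,5,8,9}:  v_{2} + v_{5} + v_{8} + v_{9} = v_{4} — sig = (4; 1)

Hence PRS(X_Σ) =
    (2; —)
    (2; 1)
    (2; 1)
    (2; 1,1)
    (2; 1,1)
    (2; 1,1)
    (2; 1,1)
    (2; 1,1,1)
    (2; 1,1,2)
    (2; 1,1,2)
    (2; 1,2,2)
    (2; 2,2)
    (3; —)
    (3; 1)
    (3; 1)
    (3; 1,3)
    (3; 2)
    (4; 1)


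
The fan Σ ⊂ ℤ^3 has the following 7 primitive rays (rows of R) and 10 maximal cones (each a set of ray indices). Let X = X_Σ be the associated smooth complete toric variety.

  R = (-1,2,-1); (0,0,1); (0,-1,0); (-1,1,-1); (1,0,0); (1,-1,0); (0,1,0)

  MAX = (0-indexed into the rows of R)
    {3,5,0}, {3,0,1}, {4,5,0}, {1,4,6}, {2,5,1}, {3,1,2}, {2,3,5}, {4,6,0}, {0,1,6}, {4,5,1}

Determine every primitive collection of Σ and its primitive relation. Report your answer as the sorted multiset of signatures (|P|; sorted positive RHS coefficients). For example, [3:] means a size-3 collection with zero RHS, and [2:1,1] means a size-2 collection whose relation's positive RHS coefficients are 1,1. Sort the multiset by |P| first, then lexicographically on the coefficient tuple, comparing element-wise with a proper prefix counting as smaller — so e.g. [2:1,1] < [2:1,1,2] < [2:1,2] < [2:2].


Primitive collections (9):

  {2,6}:  v_{2} + v_{6} = 0  →  sig = [2:]
  {0,2}:  v_{0} + v_{2} = v_{3}  →  sig = [2:1]
  {2,4}:  v_{2} + v_{4} = v_{5}  →  sig = [2:1]
  {3,6}:  v_{3} + v_{6} = v_{0}  →  sig = [2:1]
  {5,6}:  v_{5} + v_{6} = v_{4}  →  sig = [2:1]
  {3,4}:  v_{3} + v_{4} = v_{0} + v_{5}  →  sig = [2:1,1]
  {1,3,5}:  v_{1} + v_{3} + v_{5} = 0  →  sig = [3:]
  {0,1,5}:  v_{0} + v_{1} + v_{5} = v_{6}  →  sig = [3:1]
  {0,1,4}:  v_{0} + v_{1} + v_{4} = 2·v_{6}  →  sig = [3:2]

Hence PRS(X_Σ) =
    [2:]
    [2:1]
    [2:1]
    [2:1]
    [2:1]
    [2:1,1]
    [3:]
    [3:1]
    [3:2]


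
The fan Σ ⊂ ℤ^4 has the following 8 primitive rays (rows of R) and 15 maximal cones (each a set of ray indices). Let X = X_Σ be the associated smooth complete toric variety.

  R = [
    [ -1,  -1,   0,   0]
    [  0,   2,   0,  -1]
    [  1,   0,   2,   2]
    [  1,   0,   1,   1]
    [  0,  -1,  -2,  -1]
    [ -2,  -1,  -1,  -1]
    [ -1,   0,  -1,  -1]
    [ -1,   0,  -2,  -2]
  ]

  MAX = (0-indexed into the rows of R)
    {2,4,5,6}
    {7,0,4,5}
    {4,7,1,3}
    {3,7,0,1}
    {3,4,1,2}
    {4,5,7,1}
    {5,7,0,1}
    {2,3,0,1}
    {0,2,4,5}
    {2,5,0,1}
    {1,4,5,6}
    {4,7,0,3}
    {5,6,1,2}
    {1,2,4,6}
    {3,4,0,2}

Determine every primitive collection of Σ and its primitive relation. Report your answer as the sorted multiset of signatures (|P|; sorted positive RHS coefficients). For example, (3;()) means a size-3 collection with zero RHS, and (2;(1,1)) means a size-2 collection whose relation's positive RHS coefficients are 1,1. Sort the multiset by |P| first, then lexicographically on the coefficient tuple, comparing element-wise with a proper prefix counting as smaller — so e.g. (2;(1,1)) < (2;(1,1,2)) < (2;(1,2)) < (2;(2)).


7 collections generate NE(X_Σ); each relation:

  P = {2,7}:  v_{2} + v_{7} = 0 — sig = (2;())
  P = {3,6}:  v_{3} + v_{6} = 0 — sig = (2;())
  P = {0,6}:  v_{0} + v_{6} = v_{5} — sig = (2;(1))
  P = {3,5}:  v_{3} + v_{5} = v_{0} — sig = (2;(1))
  P = {6,7}:  v_{6} + v_{7} = v_{1} + v_{4} + v_{5} — sig = (2;(1,1,1))
  P = {0,1,4}:  v_{0} + v_{1} + v_{4} = v_{7} — sig = (3;(1))
  P = {1,2,4,5}:  v_{1} + v_{2} + v_{4} + v_{5} = v_{6} — sig = (4;(1))

Hence PRS(X_Σ) =
    (2;())
    (2;())
    (2;(1))
    (2;(1))
    (2;(1,1,1))
    (3;(1))
    (4;(1))


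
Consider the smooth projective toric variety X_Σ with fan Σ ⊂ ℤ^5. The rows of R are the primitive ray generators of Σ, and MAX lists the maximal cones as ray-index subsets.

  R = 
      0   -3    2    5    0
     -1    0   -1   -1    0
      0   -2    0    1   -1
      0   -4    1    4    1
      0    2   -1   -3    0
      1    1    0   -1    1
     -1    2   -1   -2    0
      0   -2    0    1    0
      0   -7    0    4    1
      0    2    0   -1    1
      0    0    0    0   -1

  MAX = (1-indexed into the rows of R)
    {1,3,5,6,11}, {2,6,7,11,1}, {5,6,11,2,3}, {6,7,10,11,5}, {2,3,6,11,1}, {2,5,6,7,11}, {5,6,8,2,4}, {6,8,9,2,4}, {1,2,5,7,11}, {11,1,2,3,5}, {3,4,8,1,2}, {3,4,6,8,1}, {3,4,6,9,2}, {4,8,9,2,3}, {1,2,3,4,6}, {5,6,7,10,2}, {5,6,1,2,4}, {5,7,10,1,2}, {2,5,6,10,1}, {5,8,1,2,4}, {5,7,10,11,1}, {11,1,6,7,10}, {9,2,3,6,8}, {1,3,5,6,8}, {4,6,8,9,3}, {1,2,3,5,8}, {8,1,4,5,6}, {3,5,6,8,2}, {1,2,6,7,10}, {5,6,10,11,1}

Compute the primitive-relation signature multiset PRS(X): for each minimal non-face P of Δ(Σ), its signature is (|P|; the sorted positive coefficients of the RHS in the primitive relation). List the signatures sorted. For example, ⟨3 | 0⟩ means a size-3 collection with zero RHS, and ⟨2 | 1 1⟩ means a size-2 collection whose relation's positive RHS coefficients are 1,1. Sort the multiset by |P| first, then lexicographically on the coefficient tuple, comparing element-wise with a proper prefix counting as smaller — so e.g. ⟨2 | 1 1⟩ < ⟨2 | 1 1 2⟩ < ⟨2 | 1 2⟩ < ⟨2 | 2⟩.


Primitive collections (20):

  {3,10}:  v_{3} + v_{10} = 0  →  sig = ⟨2 | 0⟩
  {7,8}:  v_{7} + v_{8} = v_{2}  →  sig = ⟨2 | 1⟩
  {8,11}:  v_{8} + v_{11} = v_{3}  →  sig = ⟨2 | 1⟩
  {3,7}:  v_{3} + v_{7} = v_{2} + v_{11}  →  sig = ⟨2 | 1 1⟩
  {4,11}:  v_{4} + v_{11} = v_{1} + v_{2} + v_{3} + v_{6}  →  sig = ⟨2 | 1 1 1 1⟩
  {8,10}:  v_{8} + v_{10} = v_{1} + v_{2} + v_{5} + v_{6}  →  sig = ⟨2 | 1 1 1 1⟩
  {9,10}:  v_{9} + v_{10} = v_{2} + v_{4} + v_{6} + v_{8}  →  sig = ⟨2 | 1 1 1 1⟩
  {7,9}:  v_{7} + v_{9} = 2·v_{2} + v_{3} + v_{4} + v_{6}  →  sig = ⟨2 | 1 1 1 2⟩
  {9,11}:  v_{9} + v_{11} = v_{2} + 2·v_{3} + v_{4} + v_{6}  →  sig = ⟨2 | 1 1 1 2⟩
  {4,7}:  v_{4} + v_{7} = v_{1} + 2·v_{2} + v_{6}  →  sig = ⟨2 | 1 1 2⟩
  {5,9}:  v_{5} + v_{9} = v_{2} + v_{6} + 3·v_{8}  →  sig = ⟨2 | 1 1 3⟩
  {1,9}:  v_{1} + v_{9} = v_{3} + 2·v_{4}  →  sig = ⟨2 | 1 2⟩
  {4,10}:  v_{4} + v_{10} = 2·v_{1} + 2·v_{2} + v_{5} + 2·v_{6}  →  sig = ⟨2 | 1 2 2 2⟩
  {2,10,11}:  v_{2} + v_{10} + v_{11} = v_{7}  →  sig = ⟨3 | 1⟩
  {3,4,5}:  v_{3} + v_{4} + v_{5} = 2·v_{8}  →  sig = ⟨3 | 2⟩
  {1,2,6,8}:  v_{1} + v_{2} + v_{6} + v_{8} = v_{4}  →  sig = ⟨4 | 1⟩
  {1,5,6,7}:  v_{1} + v_{5} + v_{6} + v_{7} = v_{10}  →  sig = ⟨4 | 1⟩
  {1,2,5,6,11}:  v_{1} + v_{2} + v_{5} + v_{6} + v_{11} = 0  →  sig = ⟨5 | 0⟩
  {1,2,3,5,6}:  v_{1} + v_{2} + v_{3} + v_{5} + v_{6} = v_{8}  →  sig = ⟨5 | 1⟩
  {2,3,4,6,8}:  v_{2} + v_{3} + v_{4} + v_{6} + v_{8} = v_{9}  →  sig = ⟨5 | 1⟩

Signatures (|P|; sorted positive RHS coefficients), sorted:
    ⟨2 | 0⟩
    ⟨2 | 1⟩
    ⟨2 | 1⟩
    ⟨2 | 1 1⟩
    ⟨2 | 1 1 1 1⟩
    ⟨2 | 1 1 1 1⟩
    ⟨2 | 1 1 1 1⟩
    ⟨2 | 1 1 1 2⟩
    ⟨2 | 1 1 1 2⟩
    ⟨2 | 1 1 2⟩
    ⟨2 | 1 1 3⟩
    ⟨2 | 1 2⟩
    ⟨2 | 1 2 2 2⟩
    ⟨3 | 1⟩
    ⟨3 | 2⟩
    ⟨4 | 1⟩
    ⟨4 | 1⟩
    ⟨5 | 0⟩
    ⟨5 | 1⟩
    ⟨5 | 1⟩


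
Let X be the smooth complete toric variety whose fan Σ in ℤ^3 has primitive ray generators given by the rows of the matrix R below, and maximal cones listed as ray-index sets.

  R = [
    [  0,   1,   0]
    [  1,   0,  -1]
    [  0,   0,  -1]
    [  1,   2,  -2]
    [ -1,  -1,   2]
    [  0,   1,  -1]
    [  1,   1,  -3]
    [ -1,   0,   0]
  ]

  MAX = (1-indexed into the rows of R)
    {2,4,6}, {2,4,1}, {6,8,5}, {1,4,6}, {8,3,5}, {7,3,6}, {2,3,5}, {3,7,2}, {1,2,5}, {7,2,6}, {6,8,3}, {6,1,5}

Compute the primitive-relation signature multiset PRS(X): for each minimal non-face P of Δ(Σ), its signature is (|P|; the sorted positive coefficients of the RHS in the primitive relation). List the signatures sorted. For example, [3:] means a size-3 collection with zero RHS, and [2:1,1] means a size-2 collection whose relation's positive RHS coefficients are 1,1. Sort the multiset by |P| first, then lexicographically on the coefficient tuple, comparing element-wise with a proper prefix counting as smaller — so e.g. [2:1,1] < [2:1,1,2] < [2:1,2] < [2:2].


The 14 primitive collections of Σ (r=8, n=3):

  • {1,3}:  v_{1} + v_{3} = v_{6} — sig = [2:1]
  • {2,8}:  v_{2} + v_{8} = v_{3} — sig = [2:1]
  • {4,5}:  v_{4} + v_{5} = v_{1} — sig = [2:1]
  • {5,7}:  v_{5} + v_{7} = v_{3} — sig = [2:1]
  • {1,7}:  v_{1} + v_{7} = v_{2} + 2·v_{6} — sig = [2:1,2]
  • {1,8}:  v_{1} + v_{8} = v_{5} + 2·v_{6} — sig = [2:1,2]
  • {3,4}:  v_{3} + v_{4} = v_{2} + 2·v_{6} — sig = [2:1,2]
  • {7,8}:  v_{7} + v_{8} = 2·v_{3} + v_{6} — sig = [2:1,2]
  • {4,8}:  v_{4} + v_{8} = 2·v_{6} — sig = [2:2]
  • {4,7}:  v_{4} + v_{7} = 2·v_{2} + 3·v_{6} — sig = [2:2,3]
  • {2,5,6}:  v_{2} + v_{5} + v_{6} = 0 — sig = [3:]
  • {1,2,6}:  v_{1} + v_{2} + v_{6} = v_{4} — sig = [3:1]
  • {2,3,6}:  v_{2} + v_{3} + v_{6} = v_{7} — sig = [3:1]
  • {3,5,6}:  v_{3} + v_{5} + v_{6} = v_{8} — sig = [3:1]

Hence PRS(X_Σ) =
    [2:1]
    [2:1]
    [2:1]
    [2:1]
    [2:1,2]
    [2:1,2]
    [2:1,2]
    [2:1,2]
    [2:2]
    [2:2,3]
    [3:]
    [3:1]
    [3:1]
    [3:1]


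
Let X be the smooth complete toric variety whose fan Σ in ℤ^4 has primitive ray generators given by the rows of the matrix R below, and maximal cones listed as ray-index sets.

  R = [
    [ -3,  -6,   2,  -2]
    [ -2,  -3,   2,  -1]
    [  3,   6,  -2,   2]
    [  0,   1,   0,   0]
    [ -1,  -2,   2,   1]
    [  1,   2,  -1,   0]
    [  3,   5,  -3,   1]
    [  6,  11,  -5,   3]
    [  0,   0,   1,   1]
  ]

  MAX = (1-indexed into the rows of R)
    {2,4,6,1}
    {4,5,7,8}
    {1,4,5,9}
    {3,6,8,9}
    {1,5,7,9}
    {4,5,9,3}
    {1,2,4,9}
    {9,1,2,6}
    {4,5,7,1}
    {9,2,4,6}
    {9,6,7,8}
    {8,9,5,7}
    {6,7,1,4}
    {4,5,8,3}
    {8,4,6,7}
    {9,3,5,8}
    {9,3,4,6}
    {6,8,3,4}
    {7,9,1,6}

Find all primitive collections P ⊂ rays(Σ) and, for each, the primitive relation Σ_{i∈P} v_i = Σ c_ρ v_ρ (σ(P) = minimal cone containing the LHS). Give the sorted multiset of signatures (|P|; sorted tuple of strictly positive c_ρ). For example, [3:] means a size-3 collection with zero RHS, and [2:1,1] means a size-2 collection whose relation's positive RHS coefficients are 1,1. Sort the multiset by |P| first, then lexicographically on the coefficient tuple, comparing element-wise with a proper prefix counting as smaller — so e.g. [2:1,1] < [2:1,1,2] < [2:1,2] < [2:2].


The 11 primitive collections of Σ (r=9, n=4):

  • {1,3}:  v_{1} + v_{3} = 0  →  sig = [2:]
  • {1,8}:  v_{1} + v_{8} = v_{7}  →  sig = [2:1]
  • {2,7}:  v_{2} + v_{7} = v_{6}  →  sig = [2:1]
  • {3,7}:  v_{3} + v_{7} = v_{8}  →  sig = [2:1]
  • {5,6}:  v_{5} + v_{6} = v_{9}  →  sig = [2:1]
  • {2,8}:  v_{2} + v_{8} = v_{3} + v_{6}  →  sig = [2:1,1]
  • {2,3}:  v_{2} + v_{3} = v_{4} + v_{6} + v_{9}  →  sig = [2:1,1,1]
  • {2,5}:  v_{2} + v_{5} = v_{1} + v_{4} + 2·v_{9}  →  sig = [2:1,1,2]
  • {4,7,9}:  v_{4} + v_{7} + v_{9} = v_{3}  →  sig = [3:1]
  • {4,8,9}:  v_{4} + v_{8} + v_{9} = 2·v_{3}  →  sig = [3:2]
  • {1,4,6,9}:  v_{1} + v_{4} + v_{6} + v_{9} = v_{2}  →  sig = [4:1]

Sorted signature multiset PRS(X):
    |P|=2: 8 collections, coeffs (), (1), (1), (1), (1), (1,1), (1,1,1), (1,1,2)
    |P|=3: 2 collections, coeffs (1), (2)
    |P|=4: 1 collection, coeffs (1)


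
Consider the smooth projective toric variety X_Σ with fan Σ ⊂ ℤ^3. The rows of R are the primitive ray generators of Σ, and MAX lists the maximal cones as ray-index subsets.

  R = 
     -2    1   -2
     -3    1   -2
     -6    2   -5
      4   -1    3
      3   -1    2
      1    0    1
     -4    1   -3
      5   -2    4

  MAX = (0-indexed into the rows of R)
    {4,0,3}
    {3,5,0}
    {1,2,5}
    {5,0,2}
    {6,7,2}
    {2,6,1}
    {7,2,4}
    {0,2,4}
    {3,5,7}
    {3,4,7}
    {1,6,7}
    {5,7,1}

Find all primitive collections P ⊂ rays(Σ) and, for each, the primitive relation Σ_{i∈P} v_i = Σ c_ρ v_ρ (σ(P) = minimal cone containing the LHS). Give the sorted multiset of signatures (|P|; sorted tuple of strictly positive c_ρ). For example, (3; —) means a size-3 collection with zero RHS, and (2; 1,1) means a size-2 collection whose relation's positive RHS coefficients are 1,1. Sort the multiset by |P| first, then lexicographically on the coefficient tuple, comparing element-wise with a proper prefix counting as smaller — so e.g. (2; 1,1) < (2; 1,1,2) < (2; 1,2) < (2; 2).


12 collections generate NE(X_Σ); each relation:

  P = {1,4}:  v_{1} + v_{4} = 0  →  sig = (2; —)
  P = {3,6}:  v_{3} + v_{6} = 0  →  sig = (2; —)
  P = {0,6}:  v_{0} + v_{6} = v_{2}  →  sig = (2; 1)
  P = {0,7}:  v_{0} + v_{7} = v_{4}  →  sig = (2; 1)
  P = {1,3}:  v_{1} + v_{3} = v_{5}  →  sig = (2; 1)
  P = {2,3}:  v_{2} + v_{3} = v_{0}  →  sig = (2; 1)
  P = {4,5}:  v_{4} + v_{5} = v_{3}  →  sig = (2; 1)
  P = {5,6}:  v_{5} + v_{6} = v_{1}  →  sig = (2; 1)
  P = {0,1}:  v_{0} + v_{1} = v_{2} + v_{5}  →  sig = (2; 1,1)
  P = {4,6}:  v_{4} + v_{6} = v_{2} + v_{7}  →  sig = (2; 1,1)
  P = {2,5,7}:  v_{2} + v_{5} + v_{7} = 0  →  sig = (3; —)
  P = {1,2,7}:  v_{1} + v_{2} + v_{7} = v_{6}  →  sig = (3; 1)

Hence PRS(X_Σ) =
[(2; —), (2; —), (2; 1), (2; 1), (2; 1), (2; 1), (2; 1), (2; 1), (2; 1,1), (2; 1,1), (3; —), (3; 1)]


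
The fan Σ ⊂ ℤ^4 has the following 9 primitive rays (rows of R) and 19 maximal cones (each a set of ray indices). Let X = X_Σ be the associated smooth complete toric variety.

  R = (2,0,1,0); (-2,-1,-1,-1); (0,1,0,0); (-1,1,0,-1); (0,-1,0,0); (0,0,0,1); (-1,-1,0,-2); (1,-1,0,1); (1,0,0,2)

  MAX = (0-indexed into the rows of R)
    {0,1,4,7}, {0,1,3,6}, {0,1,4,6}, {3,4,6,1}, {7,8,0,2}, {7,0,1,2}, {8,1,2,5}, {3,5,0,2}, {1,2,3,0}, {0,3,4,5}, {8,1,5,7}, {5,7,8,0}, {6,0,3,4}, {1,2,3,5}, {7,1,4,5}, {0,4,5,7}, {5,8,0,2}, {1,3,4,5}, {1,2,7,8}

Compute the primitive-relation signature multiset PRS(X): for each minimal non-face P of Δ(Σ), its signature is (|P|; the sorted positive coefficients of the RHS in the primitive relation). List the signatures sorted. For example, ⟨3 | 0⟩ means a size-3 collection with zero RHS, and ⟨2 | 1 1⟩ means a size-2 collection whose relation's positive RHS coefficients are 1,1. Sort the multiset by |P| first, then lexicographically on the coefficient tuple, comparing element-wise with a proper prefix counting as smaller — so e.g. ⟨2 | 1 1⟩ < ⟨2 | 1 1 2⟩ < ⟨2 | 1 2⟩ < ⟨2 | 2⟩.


12 collections generate NE(X_Σ); each relation:

  P = {2,4}:  v_{2} + v_{4} = 0  so sig = ⟨2 | 0⟩
  P = {3,7}:  v_{3} + v_{7} = 0  so sig = ⟨2 | 0⟩
  P = {6,8}:  v_{6} + v_{8} = v_{4}  so sig = ⟨2 | 1⟩
  P = {3,8}:  v_{3} + v_{8} = v_{2} + v_{5}  so sig = ⟨2 | 1 1⟩
  P = {4,8}:  v_{4} + v_{8} = v_{5} + v_{7}  so sig = ⟨2 | 1 1⟩
  P = {2,6}:  v_{2} + v_{6} = v_{0} + v_{1} + v_{3}  so sig = ⟨2 | 1 1 1⟩
  P = {6,7}:  v_{6} + v_{7} = v_{0} + v_{1} + v_{4}  so sig = ⟨2 | 1 1 1⟩
  P = {5,6}:  v_{5} + v_{6} = v_{3} + 2·v_{4}  so sig = ⟨2 | 1 2⟩
  P = {0,1,5}:  v_{0} + v_{1} + v_{5} = v_{4}  so sig = ⟨3 | 1⟩
  P = {0,1,8}:  v_{0} + v_{1} + v_{8} = v_{7}  so sig = ⟨3 | 1⟩
  P = {2,5,7}:  v_{2} + v_{5} + v_{7} = v_{8}  so sig = ⟨3 | 1⟩
  P = {0,1,3,4}:  v_{0} + v_{1} + v_{3} + v_{4} = v_{6}  so sig = ⟨4 | 1⟩

Signatures (|P|; sorted positive RHS coefficients), sorted:
{ ⟨2 | 0⟩ ×2,  ⟨2 | 1⟩,  ⟨2 | 1 1⟩ ×2,  ⟨2 | 1 1 1⟩ ×2,  ⟨2 | 1 2⟩,  ⟨3 | 1⟩ ×3,  ⟨4 | 1⟩ }


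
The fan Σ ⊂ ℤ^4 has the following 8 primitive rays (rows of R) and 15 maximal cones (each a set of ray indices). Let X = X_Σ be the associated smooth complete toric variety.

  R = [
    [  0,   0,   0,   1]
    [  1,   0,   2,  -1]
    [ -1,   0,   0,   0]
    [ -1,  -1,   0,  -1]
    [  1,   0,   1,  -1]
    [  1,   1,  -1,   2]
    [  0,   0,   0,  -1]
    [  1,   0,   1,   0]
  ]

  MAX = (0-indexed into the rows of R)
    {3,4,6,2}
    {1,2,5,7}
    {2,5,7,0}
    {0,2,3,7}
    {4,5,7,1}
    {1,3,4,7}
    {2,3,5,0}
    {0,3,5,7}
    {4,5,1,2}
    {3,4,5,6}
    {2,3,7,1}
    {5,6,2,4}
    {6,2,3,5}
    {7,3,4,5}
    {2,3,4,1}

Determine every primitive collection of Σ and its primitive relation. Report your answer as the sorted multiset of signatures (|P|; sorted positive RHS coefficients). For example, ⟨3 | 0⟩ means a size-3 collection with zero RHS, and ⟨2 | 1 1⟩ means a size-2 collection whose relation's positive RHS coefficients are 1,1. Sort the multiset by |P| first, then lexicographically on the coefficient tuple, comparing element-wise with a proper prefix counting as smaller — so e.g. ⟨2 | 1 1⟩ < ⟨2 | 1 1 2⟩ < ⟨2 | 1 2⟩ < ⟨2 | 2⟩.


Minimal non-faces — 9 found among 8 rays, 15 max cones:

  {0,6}:  v_{0} + v_{6} = 0  ⟹  sig = ⟨2 | 0⟩
  {0,4}:  v_{0} + v_{4} = v_{7}  ⟹  sig = ⟨2 | 1⟩
  {6,7}:  v_{6} + v_{7} = v_{4}  ⟹  sig = ⟨2 | 1⟩
  {0,1}:  v_{0} + v_{1} = v_{2} + 2·v_{7}  ⟹  sig = ⟨2 | 1 2⟩
  {1,6}:  v_{1} + v_{6} = v_{2} + 2·v_{4}  ⟹  sig = ⟨2 | 1 2⟩
  {1,3,5}:  v_{1} + v_{3} + v_{5} = v_{7}  ⟹  sig = ⟨3 | 1⟩
  {2,4,7}:  v_{2} + v_{4} + v_{7} = v_{1}  ⟹  sig = ⟨3 | 1⟩
  {2,3,4,5}:  v_{2} + v_{3} + v_{4} + v_{5} = 0  ⟹  sig = ⟨4 | 0⟩
  {2,3,5,7}:  v_{2} + v_{3} + v_{5} + v_{7} = v_{0}  ⟹  sig = ⟨4 | 1⟩

Hence PRS(X_Σ) =
{ ⟨2 | 0⟩,  ⟨2 | 1⟩ ×2,  ⟨2 | 1 2⟩ ×2,  ⟨3 | 1⟩ ×2,  ⟨4 | 0⟩,  ⟨4 | 1⟩ }


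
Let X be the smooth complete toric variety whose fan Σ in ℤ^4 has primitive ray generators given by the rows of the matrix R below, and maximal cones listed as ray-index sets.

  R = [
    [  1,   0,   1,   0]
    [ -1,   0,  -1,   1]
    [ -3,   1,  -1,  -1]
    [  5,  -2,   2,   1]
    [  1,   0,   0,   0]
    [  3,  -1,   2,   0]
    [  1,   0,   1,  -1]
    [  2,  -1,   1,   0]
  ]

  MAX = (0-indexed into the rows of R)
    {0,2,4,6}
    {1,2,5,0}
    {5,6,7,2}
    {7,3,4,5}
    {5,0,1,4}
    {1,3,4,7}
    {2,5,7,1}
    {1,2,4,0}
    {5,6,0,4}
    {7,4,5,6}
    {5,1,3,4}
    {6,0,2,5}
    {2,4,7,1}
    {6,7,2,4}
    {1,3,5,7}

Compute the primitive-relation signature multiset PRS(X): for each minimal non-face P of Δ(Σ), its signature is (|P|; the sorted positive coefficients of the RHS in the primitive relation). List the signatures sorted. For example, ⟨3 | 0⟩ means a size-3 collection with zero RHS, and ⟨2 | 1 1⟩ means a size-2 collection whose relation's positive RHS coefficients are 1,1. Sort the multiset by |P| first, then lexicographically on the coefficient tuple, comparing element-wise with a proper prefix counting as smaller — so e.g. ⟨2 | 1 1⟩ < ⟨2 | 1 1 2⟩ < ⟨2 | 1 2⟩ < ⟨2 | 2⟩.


The 7 primitive collections of Σ (r=8, n=4):

  • {1,6}:  v_{1} + v_{6} = 0 ; sig = ⟨2 | 0⟩
  • {0,7}:  v_{0} + v_{7} = v_{5} ; sig = ⟨2 | 1⟩
  • {2,3}:  v_{2} + v_{3} = v_{7} ; sig = ⟨2 | 1⟩
  • {3,6}:  v_{3} + v_{6} = v_{4} + v_{5} + v_{7} ; sig = ⟨2 | 1 1 1⟩
  • {0,3}:  v_{0} + v_{3} = v_{1} + v_{4} + 2·v_{5} ; sig = ⟨2 | 1 1 2⟩
  • {2,4,5}:  v_{2} + v_{4} + v_{5} = v_{6} ; sig = ⟨3 | 1⟩
  • {1,4,5,7}:  v_{1} + v_{4} + v_{5} + v_{7} = v_{3} ; sig = ⟨4 | 1⟩

so the primitive-relation signature multiset is
[⟨2 | 0⟩, ⟨2 | 1⟩, ⟨2 | 1⟩, ⟨2 | 1 1 1⟩, ⟨2 | 1 1 2⟩, ⟨3 | 1⟩, ⟨4 | 1⟩]


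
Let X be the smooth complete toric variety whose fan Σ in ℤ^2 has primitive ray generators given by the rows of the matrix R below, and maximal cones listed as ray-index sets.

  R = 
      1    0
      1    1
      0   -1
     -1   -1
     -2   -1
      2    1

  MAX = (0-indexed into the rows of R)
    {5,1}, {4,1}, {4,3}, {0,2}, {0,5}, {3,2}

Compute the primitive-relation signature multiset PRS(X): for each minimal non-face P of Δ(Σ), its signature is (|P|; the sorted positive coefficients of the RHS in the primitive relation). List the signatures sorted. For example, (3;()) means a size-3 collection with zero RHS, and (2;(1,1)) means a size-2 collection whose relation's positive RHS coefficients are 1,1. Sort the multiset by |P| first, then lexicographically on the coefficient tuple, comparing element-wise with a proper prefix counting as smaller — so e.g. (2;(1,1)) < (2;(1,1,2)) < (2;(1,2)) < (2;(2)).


|primitive collections| = 9. Relations:

  • {1,3}:  v_{1} + v_{3} = 0 ; sig = (2;())
  • {4,5}:  v_{4} + v_{5} = 0 ; sig = (2;())
  • {0,1}:  v_{0} + v_{1} = v_{5} ; sig = (2;(1))
  • {0,3}:  v_{0} + v_{3} = v_{2} ; sig = (2;(1))
  • {0,4}:  v_{0} + v_{4} = v_{3} ; sig = (2;(1))
  • {1,2}:  v_{1} + v_{2} = v_{0} ; sig = (2;(1))
  • {3,5}:  v_{3} + v_{5} = v_{0} ; sig = (2;(1))
  • {2,4}:  v_{2} + v_{4} = 2·v_{3} ; sig = (2;(2))
  • {2,5}:  v_{2} + v_{5} = 2·v_{0} ; sig = (2;(2))

Signatures (|P|; sorted positive RHS coefficients), sorted:
    (2;())
    (2;())
    (2;(1))
    (2;(1))
    (2;(1))
    (2;(1))
    (2;(1))
    (2;(2))
    (2;(2))


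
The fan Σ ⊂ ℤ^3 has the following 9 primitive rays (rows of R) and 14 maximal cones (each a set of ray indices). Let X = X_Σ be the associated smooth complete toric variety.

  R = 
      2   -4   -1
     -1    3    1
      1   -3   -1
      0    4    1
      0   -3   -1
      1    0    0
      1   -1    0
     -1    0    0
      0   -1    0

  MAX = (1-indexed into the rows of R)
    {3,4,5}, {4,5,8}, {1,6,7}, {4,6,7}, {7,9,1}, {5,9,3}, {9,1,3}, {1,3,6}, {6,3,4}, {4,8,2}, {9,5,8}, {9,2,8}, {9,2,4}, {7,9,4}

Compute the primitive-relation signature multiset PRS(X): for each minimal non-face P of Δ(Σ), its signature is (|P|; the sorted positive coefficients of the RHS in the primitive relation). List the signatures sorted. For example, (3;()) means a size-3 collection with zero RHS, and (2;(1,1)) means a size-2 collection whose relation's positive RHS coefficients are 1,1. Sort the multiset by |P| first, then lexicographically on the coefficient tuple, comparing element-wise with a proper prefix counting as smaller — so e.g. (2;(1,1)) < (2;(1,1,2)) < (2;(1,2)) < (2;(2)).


Σ has 18 primitive collections:

  • {2,3}:  v_{2} + v_{3} = 0  ⟹  sig = (2;())
  • {6,8}:  v_{6} + v_{8} = 0  ⟹  sig = (2;())
  • {1,2}:  v_{1} + v_{2} = v_{7}  ⟹  sig = (2;(1))
  • {2,5}:  v_{2} + v_{5} = v_{8}  ⟹  sig = (2;(1))
  • {3,7}:  v_{3} + v_{7} = v_{1}  ⟹  sig = (2;(1))
  • {3,8}:  v_{3} + v_{8} = v_{5}  ⟹  sig = (2;(1))
  • {5,6}:  v_{5} + v_{6} = v_{3}  ⟹  sig = (2;(1))
  • {6,9}:  v_{6} + v_{9} = v_{7}  ⟹  sig = (2;(1))
  • {7,8}:  v_{7} + v_{8} = v_{9}  ⟹  sig = (2;(1))
  • {1,8}:  v_{1} + v_{8} = v_{3} + v_{9}  ⟹  sig = (2;(1,1))
  • {2,6}:  v_{2} + v_{6} = v_{4} + v_{9}  ⟹  sig = (2;(1,1))
  • {5,7}:  v_{5} + v_{7} = v_{3} + v_{9}  ⟹  sig = (2;(1,1))
  • {1,5}:  v_{1} + v_{5} = 2·v_{3} + v_{9}  ⟹  sig = (2;(1,2))
  • {2,7}:  v_{2} + v_{7} = v_{4} + 2·v_{9}  ⟹  sig = (2;(1,2))
  • {1,4}:  v_{1} + v_{4} = 2·v_{6}  ⟹  sig = (2;(2))
  • {4,5,9}:  v_{4} + v_{5} + v_{9} = 0  ⟹  sig = (3;())
  • {3,4,9}:  v_{3} + v_{4} + v_{9} = v_{6}  ⟹  sig = (3;(1))
  • {4,8,9}:  v_{4} + v_{8} + v_{9} = v_{2}  ⟹  sig = (3;(1))

Signatures (|P|; sorted positive RHS coefficients), sorted:
{ (2;()) ×2,  (2;(1)) ×7,  (2;(1,1)) ×3,  (2;(1,2)) ×2,  (2;(2)),  (3;()),  (3;(1)) ×2 }


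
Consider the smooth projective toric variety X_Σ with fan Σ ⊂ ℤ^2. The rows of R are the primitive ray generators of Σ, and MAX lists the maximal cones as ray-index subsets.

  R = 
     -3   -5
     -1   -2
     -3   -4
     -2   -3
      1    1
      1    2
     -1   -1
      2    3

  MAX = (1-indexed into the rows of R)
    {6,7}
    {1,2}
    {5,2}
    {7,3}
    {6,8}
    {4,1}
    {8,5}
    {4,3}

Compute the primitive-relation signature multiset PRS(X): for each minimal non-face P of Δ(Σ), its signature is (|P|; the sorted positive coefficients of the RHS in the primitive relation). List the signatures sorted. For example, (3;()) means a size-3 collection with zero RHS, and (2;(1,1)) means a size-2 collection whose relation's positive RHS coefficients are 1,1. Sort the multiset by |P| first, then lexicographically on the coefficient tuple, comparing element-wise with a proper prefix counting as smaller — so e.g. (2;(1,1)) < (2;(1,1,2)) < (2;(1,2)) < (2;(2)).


Δ(Σ) — 8 vertices, 20 min non-faces:

  • {2,6}:  v_{2} + v_{6} = 0  so sig = (2;())
  • {4,8}:  v_{4} + v_{8} = 0  so sig = (2;())
  • {5,7}:  v_{5} + v_{7} = 0  so sig = (2;())
  • {1,6}:  v_{1} + v_{6} = v_{4}  so sig = (2;(1))
  • {1,8}:  v_{1} + v_{8} = v_{2}  so sig = (2;(1))
  • {2,4}:  v_{2} + v_{4} = v_{1}  so sig = (2;(1))
  • {2,7}:  v_{2} + v_{7} = v_{4}  so sig = (2;(1))
  • {2,8}:  v_{2} + v_{8} = v_{5}  so sig = (2;(1))
  • {3,5}:  v_{3} + v_{5} = v_{4}  so sig = (2;(1))
  • {3,8}:  v_{3} + v_{8} = v_{7}  so sig = (2;(1))
  • {4,5}:  v_{4} + v_{5} = v_{2}  so sig = (2;(1))
  • {4,6}:  v_{4} + v_{6} = v_{7}  so sig = (2;(1))
  • {4,7}:  v_{4} + v_{7} = v_{3}  so sig = (2;(1))
  • {5,6}:  v_{5} + v_{6} = v_{8}  so sig = (2;(1))
  • {7,8}:  v_{7} + v_{8} = v_{6}  so sig = (2;(1))
  • {1,5}:  v_{1} + v_{5} = 2·v_{2}  so sig = (2;(2))
  • {1,7}:  v_{1} + v_{7} = 2·v_{4}  so sig = (2;(2))
  • {2,3}:  v_{2} + v_{3} = 2·v_{4}  so sig = (2;(2))
  • {3,6}:  v_{3} + v_{6} = 2·v_{7}  so sig = (2;(2))
  • {1,3}:  v_{1} + v_{3} = 3·v_{4}  so sig = (2;(3))

Signatures (|P|; sorted positive RHS coefficients), sorted:
{ (2;()) ×3,  (2;(1)) ×12,  (2;(2)) ×4,  (2;(3)) }


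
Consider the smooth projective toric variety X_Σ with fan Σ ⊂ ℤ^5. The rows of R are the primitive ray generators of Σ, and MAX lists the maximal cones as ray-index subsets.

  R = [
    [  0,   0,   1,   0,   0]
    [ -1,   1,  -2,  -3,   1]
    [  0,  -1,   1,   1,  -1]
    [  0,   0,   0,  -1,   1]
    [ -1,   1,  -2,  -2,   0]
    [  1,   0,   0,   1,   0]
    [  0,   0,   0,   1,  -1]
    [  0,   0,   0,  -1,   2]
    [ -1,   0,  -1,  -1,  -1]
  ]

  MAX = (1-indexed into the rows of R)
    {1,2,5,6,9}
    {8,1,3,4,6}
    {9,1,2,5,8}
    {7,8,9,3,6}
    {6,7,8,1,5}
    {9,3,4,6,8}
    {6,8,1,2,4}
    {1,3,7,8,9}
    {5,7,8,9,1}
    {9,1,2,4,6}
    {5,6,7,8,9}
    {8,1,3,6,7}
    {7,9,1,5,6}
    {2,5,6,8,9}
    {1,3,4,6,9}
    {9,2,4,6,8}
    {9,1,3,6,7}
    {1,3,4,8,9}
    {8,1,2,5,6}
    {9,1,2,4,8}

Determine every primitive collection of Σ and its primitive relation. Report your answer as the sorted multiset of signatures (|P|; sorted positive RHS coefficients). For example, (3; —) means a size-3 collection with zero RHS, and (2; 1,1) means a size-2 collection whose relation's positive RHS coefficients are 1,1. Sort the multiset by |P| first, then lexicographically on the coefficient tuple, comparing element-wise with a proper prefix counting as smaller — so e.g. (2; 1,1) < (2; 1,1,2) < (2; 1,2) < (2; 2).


Minimal non-faces — 6 found among 9 rays, 20 max cones:

  • {4,7}:  v_{4} + v_{7} = 0 ; sig = (2; —)
  • {2,7}:  v_{2} + v_{7} = v_{5} ; sig = (2; 1)
  • {3,5}:  v_{3} + v_{5} = v_{9} ; sig = (2; 1)
  • {4,5}:  v_{4} + v_{5} = v_{2} ; sig = (2; 1)
  • {2,3}:  v_{2} + v_{3} = v_{4} + v_{9} ; sig = (2; 1,1)
  • {1,6,8,9}:  v_{1} + v_{6} + v_{8} + v_{9} = v_{4} ; sig = (4; 1)

Hence PRS(X_Σ) =
    (2; —)
    (2; 1)
    (2; 1)
    (2; 1)
    (2; 1,1)
    (4; 1)


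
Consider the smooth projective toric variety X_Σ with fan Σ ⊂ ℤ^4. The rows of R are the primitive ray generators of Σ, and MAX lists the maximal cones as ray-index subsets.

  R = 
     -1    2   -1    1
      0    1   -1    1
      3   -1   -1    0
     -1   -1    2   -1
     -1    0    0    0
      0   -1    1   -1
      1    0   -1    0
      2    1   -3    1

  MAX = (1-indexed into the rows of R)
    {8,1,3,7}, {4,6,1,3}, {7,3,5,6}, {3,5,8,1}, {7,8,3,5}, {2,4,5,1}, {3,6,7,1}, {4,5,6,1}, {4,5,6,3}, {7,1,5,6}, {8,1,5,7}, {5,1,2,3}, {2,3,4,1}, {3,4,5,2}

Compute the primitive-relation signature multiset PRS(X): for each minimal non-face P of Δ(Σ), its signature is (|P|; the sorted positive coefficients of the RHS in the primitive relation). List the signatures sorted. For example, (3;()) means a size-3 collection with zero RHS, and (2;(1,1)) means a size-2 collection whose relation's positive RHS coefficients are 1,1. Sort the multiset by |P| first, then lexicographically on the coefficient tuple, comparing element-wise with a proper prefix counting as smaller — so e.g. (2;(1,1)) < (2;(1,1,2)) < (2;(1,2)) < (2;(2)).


9 collections generate NE(X_Σ); each relation:

  {2,6}:  v_{2} + v_{6} = 0  so sig = (2;())
  {4,7}:  v_{4} + v_{7} = v_{6}  so sig = (2;(1))
  {4,8}:  v_{4} + v_{8} = v_{7}  so sig = (2;(1))
  {2,7}:  v_{2} + v_{7} = v_{1} + v_{3} + v_{5}  so sig = (2;(1,1,1))
  {6,8}:  v_{6} + v_{8} = 2·v_{7}  so sig = (2;(2))
  {2,8}:  v_{2} + v_{8} = 2·v_{1} + 2·v_{3} + 2·v_{5}  so sig = (2;(2,2,2))
  {1,3,4,5}:  v_{1} + v_{3} + v_{4} + v_{5} = 0  so sig = (4;())
  {1,3,5,6}:  v_{1} + v_{3} + v_{5} + v_{6} = v_{7}  so sig = (4;(1))
  {1,3,5,7}:  v_{1} + v_{3} + v_{5} + v_{7} = v_{8}  so sig = (4;(1))

Sorted signature multiset PRS(X):
    (2;())
    (2;(1))
    (2;(1))
    (2;(1,1,1))
    (2;(2))
    (2;(2,2,2))
    (4;())
    (4;(1))
    (4;(1))


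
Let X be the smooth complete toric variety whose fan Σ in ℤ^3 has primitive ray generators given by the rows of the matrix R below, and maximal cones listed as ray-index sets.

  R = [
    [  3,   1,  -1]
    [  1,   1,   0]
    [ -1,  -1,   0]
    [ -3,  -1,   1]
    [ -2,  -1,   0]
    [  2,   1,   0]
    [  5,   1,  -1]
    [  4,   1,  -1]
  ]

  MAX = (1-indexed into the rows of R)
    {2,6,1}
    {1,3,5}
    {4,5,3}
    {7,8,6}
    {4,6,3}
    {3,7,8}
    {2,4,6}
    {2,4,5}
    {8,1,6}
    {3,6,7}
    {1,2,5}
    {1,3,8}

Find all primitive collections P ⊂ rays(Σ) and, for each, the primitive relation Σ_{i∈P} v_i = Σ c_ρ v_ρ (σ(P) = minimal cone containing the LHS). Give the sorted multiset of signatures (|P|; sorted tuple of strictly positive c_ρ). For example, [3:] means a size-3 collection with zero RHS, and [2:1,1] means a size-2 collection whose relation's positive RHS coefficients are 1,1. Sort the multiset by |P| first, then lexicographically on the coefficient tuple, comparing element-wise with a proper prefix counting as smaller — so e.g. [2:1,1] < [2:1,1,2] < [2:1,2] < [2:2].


Σ has 12 primitive collections:

  {1,4}:  v_{1} + v_{4} = 0  ⟹  sig = [2:]
  {2,3}:  v_{2} + v_{3} = 0  ⟹  sig = [2:]
  {5,6}:  v_{5} + v_{6} = 0  ⟹  sig = [2:]
  {2,7}:  v_{2} + v_{7} = v_{6} + v_{8}  ⟹  sig = [2:1,1]
  {2,8}:  v_{2} + v_{8} = v_{1} + v_{6}  ⟹  sig = [2:1,1]
  {4,8}:  v_{4} + v_{8} = v_{3} + v_{6}  ⟹  sig = [2:1,1]
  {5,7}:  v_{5} + v_{7} = v_{3} + v_{8}  ⟹  sig = [2:1,1]
  {5,8}:  v_{5} + v_{8} = v_{1} + v_{3}  ⟹  sig = [2:1,1]
  {1,7}:  v_{1} + v_{7} = 2·v_{8}  ⟹  sig = [2:2]
  {4,7}:  v_{4} + v_{7} = 2·v_{3} + 2·v_{6}  ⟹  sig = [2:2,2]
  {1,3,6}:  v_{1} + v_{3} + v_{6} = v_{8}  ⟹  sig = [3:1]
  {3,6,8}:  v_{3} + v_{6} + v_{8} = v_{7}  ⟹  sig = [3:1]

so the primitive-relation signature multiset is
    [2:]
    [2:]
    [2:]
    [2:1,1]
    [2:1,1]
    [2:1,1]
    [2:1,1]
    [2:1,1]
    [2:2]
    [2:2,2]
    [3:1]
    [3:1]


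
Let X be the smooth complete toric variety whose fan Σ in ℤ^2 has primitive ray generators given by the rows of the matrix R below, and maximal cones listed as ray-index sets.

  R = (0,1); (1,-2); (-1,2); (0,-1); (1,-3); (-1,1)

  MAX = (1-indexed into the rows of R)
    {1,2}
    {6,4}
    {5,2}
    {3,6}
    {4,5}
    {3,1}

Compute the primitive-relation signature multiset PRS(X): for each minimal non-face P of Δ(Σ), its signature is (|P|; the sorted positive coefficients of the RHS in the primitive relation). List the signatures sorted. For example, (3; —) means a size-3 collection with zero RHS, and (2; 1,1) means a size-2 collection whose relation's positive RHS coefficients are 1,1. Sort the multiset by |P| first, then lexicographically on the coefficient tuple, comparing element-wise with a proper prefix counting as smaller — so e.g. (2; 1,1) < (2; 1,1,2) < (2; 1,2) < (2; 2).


Σ has 9 primitive collections:

  • {1,4}:  v_{1} + v_{4} = 0  ⇒ sig = (2; —)
  • {2,3}:  v_{2} + v_{3} = 0  ⇒ sig = (2; —)
  • {1,5}:  v_{1} + v_{5} = v_{2}  ⇒ sig = (2; 1)
  • {1,6}:  v_{1} + v_{6} = v_{3}  ⇒ sig = (2; 1)
  • {2,4}:  v_{2} + v_{4} = v_{5}  ⇒ sig = (2; 1)
  • {2,6}:  v_{2} + v_{6} = v_{4}  ⇒ sig = (2; 1)
  • {3,4}:  v_{3} + v_{4} = v_{6}  ⇒ sig = (2; 1)
  • {3,5}:  v_{3} + v_{5} = v_{4}  ⇒ sig = (2; 1)
  • {5,6}:  v_{5} + v_{6} = 2·v_{4}  ⇒ sig = (2; 2)

Signatures (|P|; sorted positive RHS coefficients), sorted:
    (2; —)
    (2; —)
    (2; 1)
    (2; 1)
    (2; 1)
    (2; 1)
    (2; 1)
    (2; 1)
    (2; 2)


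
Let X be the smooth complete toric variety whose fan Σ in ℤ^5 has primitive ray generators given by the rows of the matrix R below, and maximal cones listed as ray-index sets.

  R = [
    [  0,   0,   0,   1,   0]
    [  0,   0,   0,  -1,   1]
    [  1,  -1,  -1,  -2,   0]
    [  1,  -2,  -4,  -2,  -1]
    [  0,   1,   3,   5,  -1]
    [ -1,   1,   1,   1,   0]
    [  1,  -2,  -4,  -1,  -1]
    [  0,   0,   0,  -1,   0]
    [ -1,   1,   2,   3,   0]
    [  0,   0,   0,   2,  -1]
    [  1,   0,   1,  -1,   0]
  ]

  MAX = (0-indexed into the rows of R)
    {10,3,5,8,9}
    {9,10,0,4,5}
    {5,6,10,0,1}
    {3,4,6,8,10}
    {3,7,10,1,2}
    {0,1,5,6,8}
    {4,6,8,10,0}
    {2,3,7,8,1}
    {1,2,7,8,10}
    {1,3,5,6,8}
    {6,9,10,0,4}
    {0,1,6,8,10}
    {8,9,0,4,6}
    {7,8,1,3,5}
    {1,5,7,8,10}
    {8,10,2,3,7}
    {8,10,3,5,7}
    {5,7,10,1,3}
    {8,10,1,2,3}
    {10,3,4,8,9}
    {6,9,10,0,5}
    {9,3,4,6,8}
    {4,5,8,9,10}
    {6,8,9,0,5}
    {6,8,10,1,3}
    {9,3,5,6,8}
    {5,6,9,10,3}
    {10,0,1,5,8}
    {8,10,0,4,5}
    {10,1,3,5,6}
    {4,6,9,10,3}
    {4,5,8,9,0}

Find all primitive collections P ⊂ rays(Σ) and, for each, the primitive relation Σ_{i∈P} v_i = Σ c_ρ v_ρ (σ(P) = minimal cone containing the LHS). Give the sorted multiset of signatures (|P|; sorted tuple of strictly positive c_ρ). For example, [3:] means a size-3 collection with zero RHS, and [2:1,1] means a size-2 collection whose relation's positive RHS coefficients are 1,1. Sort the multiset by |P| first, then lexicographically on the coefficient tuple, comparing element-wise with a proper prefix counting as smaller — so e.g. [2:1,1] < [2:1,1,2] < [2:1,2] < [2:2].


19 collections generate NE(X_Σ); each relation:

  • {0,7}:  v_{0} + v_{7} = 0  so sig = [2:]
  • {0,3}:  v_{0} + v_{3} = v_{6}  so sig = [2:1]
  • {1,9}:  v_{1} + v_{9} = v_{0}  so sig = [2:1]
  • {2,5}:  v_{2} + v_{5} = v_{7}  so sig = [2:1]
  • {6,7}:  v_{6} + v_{7} = v_{3}  so sig = [2:1]
  • {2,9}:  v_{2} + v_{9} = v_{3} + v_{8} + v_{10}  so sig = [2:1,1,1]
  • {4,7}:  v_{4} + v_{7} = v_{8} + v_{9} + v_{10}  so sig = [2:1,1,1]
  • {0,2}:  v_{0} + v_{2} = v_{1} + v_{3} + v_{8} + v_{10}  so sig = [2:1,1,1,1]
  • {7,9}:  v_{7} + v_{9} = v_{3} + v_{5} + v_{8} + v_{10}  so sig = [2:1,1,1,1]
  • {2,6}:  v_{2} + v_{6} = v_{1} + 2·v_{3} + v_{8} + v_{10}  so sig = [2:1,1,1,2]
  • {1,4}:  v_{1} + v_{4} = 2·v_{0} + v_{8} + v_{10}  so sig = [2:1,1,2]
  • {2,4}:  v_{2} + v_{4} = v_{6} + 2·v_{8} + 2·v_{10}  so sig = [2:1,2,2]
  • {4,5,6}:  v_{4} + v_{5} + v_{6} = v_{0} + 2·v_{9}  so sig = [3:1,2]
  • {3,4,5}:  v_{3} + v_{4} + v_{5} = 2·v_{9}  so sig = [3:2]
  • {0,8,9,10}:  v_{0} + v_{8} + v_{9} + v_{10} = v_{4}  so sig = [4:1]
  • {5,6,8,10}:  v_{5} + v_{6} + v_{8} + v_{10} = v_{9}  so sig = [4:1]
  • {6,8,9,10}:  v_{6} + v_{8} + v_{9} + v_{10} = v_{3} + v_{4}  so sig = [4:1,1]
  • {1,3,5,8,10}:  v_{1} + v_{3} + v_{5} + v_{8} + v_{10} = 0  so sig = [5:]
  • {1,3,7,8,10}:  v_{1} + v_{3} + v_{7} + v_{8} + v_{10} = v_{2}  so sig = [5:1]

Signatures (|P|; sorted positive RHS coefficients), sorted:
[[2:], [2:1], [2:1], [2:1], [2:1], [2:1,1,1], [2:1,1,1], [2:1,1,1,1], [2:1,1,1,1], [2:1,1,1,2], [2:1,1,2], [2:1,2,2], [3:1,2], [3:2], [4:1], [4:1], [4:1,1], [5:], [5:1]]


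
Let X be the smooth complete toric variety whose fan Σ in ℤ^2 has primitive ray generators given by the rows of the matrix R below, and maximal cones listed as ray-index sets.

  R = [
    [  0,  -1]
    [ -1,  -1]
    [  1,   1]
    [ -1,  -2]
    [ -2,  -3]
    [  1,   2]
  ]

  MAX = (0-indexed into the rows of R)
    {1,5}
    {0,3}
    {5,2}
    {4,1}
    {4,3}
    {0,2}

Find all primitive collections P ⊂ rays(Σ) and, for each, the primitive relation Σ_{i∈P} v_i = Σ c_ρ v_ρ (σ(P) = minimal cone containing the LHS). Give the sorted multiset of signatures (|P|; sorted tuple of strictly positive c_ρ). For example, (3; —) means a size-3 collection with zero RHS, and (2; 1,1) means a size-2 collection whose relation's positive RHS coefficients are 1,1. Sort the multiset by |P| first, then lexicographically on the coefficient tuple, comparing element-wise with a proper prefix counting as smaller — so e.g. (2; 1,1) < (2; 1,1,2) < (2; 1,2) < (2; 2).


9 minimal non-faces of Δ(Σ) (on 6 rays):

  • {1,2}:  v_{1} + v_{2} = 0  →  sig = (2; —)
  • {3,5}:  v_{3} + v_{5} = 0  →  sig = (2; —)
  • {0,1}:  v_{0} + v_{1} = v_{3}  →  sig = (2; 1)
  • {0,5}:  v_{0} + v_{5} = v_{2}  →  sig = (2; 1)
  • {1,3}:  v_{1} + v_{3} = v_{4}  →  sig = (2; 1)
  • {2,3}:  v_{2} + v_{3} = v_{0}  →  sig = (2; 1)
  • {2,4}:  v_{2} + v_{4} = v_{3}  →  sig = (2; 1)
  • {4,5}:  v_{4} + v_{5} = v_{1}  →  sig = (2; 1)
  • {0,4}:  v_{0} + v_{4} = 2·v_{3}  →  sig = (2; 2)

Sorted signature multiset PRS(X):
[(2; —), (2; —), (2; 1), (2; 1), (2; 1), (2; 1), (2; 1), (2; 1), (2; 2)]


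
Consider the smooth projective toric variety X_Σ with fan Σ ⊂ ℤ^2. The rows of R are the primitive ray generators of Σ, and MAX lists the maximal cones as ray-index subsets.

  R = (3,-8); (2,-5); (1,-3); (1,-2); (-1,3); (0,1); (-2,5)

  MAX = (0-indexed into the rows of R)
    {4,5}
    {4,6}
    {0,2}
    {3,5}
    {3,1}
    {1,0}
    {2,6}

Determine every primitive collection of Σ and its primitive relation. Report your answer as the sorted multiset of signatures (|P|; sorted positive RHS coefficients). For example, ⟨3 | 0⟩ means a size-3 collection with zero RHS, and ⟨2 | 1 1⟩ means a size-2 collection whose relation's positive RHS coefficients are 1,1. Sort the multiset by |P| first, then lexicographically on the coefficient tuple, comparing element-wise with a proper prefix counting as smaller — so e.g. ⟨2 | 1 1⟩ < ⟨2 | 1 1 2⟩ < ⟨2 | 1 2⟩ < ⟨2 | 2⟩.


Minimal non-faces — 14 found among 7 rays, 7 max cones:

  P = {1,6}:  v_{1} + v_{6} = 0  so sig = ⟨2 | 0⟩
  P = {2,4}:  v_{2} + v_{4} = 0  so sig = ⟨2 | 0⟩
  P = {0,4}:  v_{0} + v_{4} = v_{1}  so sig = ⟨2 | 1⟩
  P = {0,6}:  v_{0} + v_{6} = v_{2}  so sig = ⟨2 | 1⟩
  P = {1,2}:  v_{1} + v_{2} = v_{0}  so sig = ⟨2 | 1⟩
  P = {1,4}:  v_{1} + v_{4} = v_{3}  so sig = ⟨2 | 1⟩
  P = {2,3}:  v_{2} + v_{3} = v_{1}  so sig = ⟨2 | 1⟩
  P = {2,5}:  v_{2} + v_{5} = v_{3}  so sig = ⟨2 | 1⟩
  P = {3,4}:  v_{3} + v_{4} = v_{5}  so sig = ⟨2 | 1⟩
  P = {3,6}:  v_{3} + v_{6} = v_{4}  so sig = ⟨2 | 1⟩
  P = {0,5}:  v_{0} + v_{5} = v_{1} + v_{3}  so sig = ⟨2 | 1 1⟩
  P = {0,3}:  v_{0} + v_{3} = 2·v_{1}  so sig = ⟨2 | 2⟩
  P = {1,5}:  v_{1} + v_{5} = 2·v_{3}  so sig = ⟨2 | 2⟩
  P = {5,6}:  v_{5} + v_{6} = 2·v_{4}  so sig = ⟨2 | 2⟩

so the primitive-relation signature multiset is
{ ⟨2 | 0⟩ ×2,  ⟨2 | 1⟩ ×8,  ⟨2 | 1 1⟩,  ⟨2 | 2⟩ ×3 }
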